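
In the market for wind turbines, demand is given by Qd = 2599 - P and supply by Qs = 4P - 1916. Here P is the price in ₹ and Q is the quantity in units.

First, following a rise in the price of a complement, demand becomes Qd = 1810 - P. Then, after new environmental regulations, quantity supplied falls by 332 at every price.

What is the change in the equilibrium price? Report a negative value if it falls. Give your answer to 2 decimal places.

-91.40

Original equilibrium: 2599 - P = 4P - 1916 gives 4515 = 5P, so P = 903 and Q = 1696.
The new curves are Qd = 1810 - P (demand) and Qs = 4P - 2248 (supply).
Clearing the new market: 1810 - P = 4P - 2248, so P = 811.6 and Q = 998.4.
ΔP = 811.6 − 903 = -91.40.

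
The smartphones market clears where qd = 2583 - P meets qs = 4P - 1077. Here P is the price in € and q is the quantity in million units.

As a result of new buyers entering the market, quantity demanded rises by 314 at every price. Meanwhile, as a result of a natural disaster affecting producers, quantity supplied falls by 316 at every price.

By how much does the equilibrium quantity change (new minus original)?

Before the shock: 2583 - P = 4P - 1077 ⇒ 3660 = 5P ⇒ P = 732, q = 1851.
The shock moves the curves to qd = 2897 - P and qs = 4P - 1393.
Setting them equal: 2897 - P = 4P - 1393 → 4290 = 5P, so P = 858 and q = 2039.
Δq = 2039 − 1851 = +188.

+188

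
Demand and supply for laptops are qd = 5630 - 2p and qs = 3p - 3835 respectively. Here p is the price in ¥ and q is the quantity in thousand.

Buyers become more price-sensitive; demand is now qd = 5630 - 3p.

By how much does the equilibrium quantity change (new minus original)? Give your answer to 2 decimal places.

Initially, 5630 - 2p = 3p - 3835, so 9465 = 5p and p = 1893, q = 1844.
The new curves are qd = 5630 - 3p (demand) and qs = 3p - 3835 (supply).
Equate the new curves: 5630 - 3p = 3p - 3835, giving 9465 = 6p, p = 1577.5, q = 897.5.
Δq = 897.5 − 1844 = -946.50.

-946.50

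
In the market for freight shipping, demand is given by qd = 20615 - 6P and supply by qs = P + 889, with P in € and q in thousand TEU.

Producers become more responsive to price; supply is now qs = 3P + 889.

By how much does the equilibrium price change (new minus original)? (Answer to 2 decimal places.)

-626.22

Initially, 20615 - 6P = P + 889, so 19726 = 7P and P = 2818, q = 3707.
After the shift, demand is qd = 20615 - 6P and supply is qs = 3P + 889.
Equate the new curves: 20615 - 6P = 3P + 889, giving 19726 = 9P, P = 19726/9 ≈ 2191.7778, q = 22393/3 ≈ 7464.3333.
ΔP = 2191.7778 − 2818 = -626.22.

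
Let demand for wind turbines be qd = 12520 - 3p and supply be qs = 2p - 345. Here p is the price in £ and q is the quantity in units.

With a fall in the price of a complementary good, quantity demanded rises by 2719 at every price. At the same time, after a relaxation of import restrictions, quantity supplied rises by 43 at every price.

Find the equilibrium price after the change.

Original equilibrium: 12520 - 3p = 2p - 345 gives 12865 = 5p, so p = 2573 and q = 4801.
The new curves are qd = 15239 - 3p (demand) and qs = 2p - 302 (supply).
Equate the new curves: 15239 - 3p = 2p - 302, giving 15541 = 5p, p = 3108.2, q = 5914.4.

3108.2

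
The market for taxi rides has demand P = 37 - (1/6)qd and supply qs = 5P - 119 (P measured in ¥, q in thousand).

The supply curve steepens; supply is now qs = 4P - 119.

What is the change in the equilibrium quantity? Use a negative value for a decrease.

Initially, 222 - 6P = 5P - 119, so 341 = 11P and P = 31, q = 36.
The shock moves the curves to qd = 222 - 6P and qs = 4P - 119.
Setting them equal: 222 - 6P = 4P - 119 → 341 = 10P, so P = 34.1 and q = 17.4.
Δq = 17.4 − 36 = -18.6.

-18.6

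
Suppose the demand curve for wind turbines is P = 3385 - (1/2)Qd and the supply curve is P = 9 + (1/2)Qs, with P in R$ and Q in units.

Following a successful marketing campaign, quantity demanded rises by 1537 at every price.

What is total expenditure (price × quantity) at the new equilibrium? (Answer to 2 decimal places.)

8625740.63

Initially, 6770 - 2P = 2P - 18, so 6788 = 4P and P = 1697, Q = 3376.
The shock moves the curves to Qd = 8307 - 2P and Qs = 2P - 18.
New equilibrium: 8307 - 2P = 2P - 18 ⇒ 8325 = 4P ⇒ P = 2081.25, Q = 4144.5.
New expenditure = 2081.25 × 4144.5 = 8625740.63.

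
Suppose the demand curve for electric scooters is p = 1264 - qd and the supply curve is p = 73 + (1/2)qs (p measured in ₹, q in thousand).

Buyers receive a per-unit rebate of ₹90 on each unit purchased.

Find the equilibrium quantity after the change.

Original equilibrium: 1264 - p = 2p - 146 gives 1410 = 3p, so p = 470 and q = 794.
Since buyers' out-of-pocket price is the market price minus the rebate, the effective demand curve becomes qd = 1354 - p.
Clearing the new market: 1354 - p = 2p - 146, so p = 500 and q = 854.

854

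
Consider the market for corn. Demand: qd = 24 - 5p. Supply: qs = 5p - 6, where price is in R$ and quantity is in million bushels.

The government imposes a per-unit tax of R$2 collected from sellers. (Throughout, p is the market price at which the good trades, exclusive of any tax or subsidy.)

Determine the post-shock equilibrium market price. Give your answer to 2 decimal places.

Before the shock: 24 - 5p = 5p - 6 ⇒ 30 = 10p ⇒ p = 3, q = 9.
Since sellers keep the price net of the tax, the effective supply curve becomes qs = 5p - 16.
New equilibrium: 24 - 5p = 5p - 16 ⇒ 40 = 10p ⇒ p = 4, q = 4.

4.00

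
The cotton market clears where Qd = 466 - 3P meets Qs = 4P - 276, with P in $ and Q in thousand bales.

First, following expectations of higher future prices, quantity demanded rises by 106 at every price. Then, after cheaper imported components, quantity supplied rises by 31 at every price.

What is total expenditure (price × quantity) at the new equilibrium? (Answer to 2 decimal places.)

Original equilibrium: 466 - 3P = 4P - 276 gives 742 = 7P, so P = 106 and Q = 148.
The new curves are Qd = 572 - 3P (demand) and Qs = 4P - 245 (supply).
Clearing the new market: 572 - 3P = 4P - 245, so P = 817/7 ≈ 116.7143 and Q = 1553/7 ≈ 221.8571.
New expenditure = 116.7143 × 221.8571 = 25893.90.

25893.90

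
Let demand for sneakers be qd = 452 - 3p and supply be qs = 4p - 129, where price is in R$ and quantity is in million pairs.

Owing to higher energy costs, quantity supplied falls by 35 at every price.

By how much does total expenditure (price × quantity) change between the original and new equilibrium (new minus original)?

-305

Before the shock: 452 - 3p = 4p - 129 ⇒ 581 = 7p ⇒ p = 83, q = 203.
With the change applied: demand qd = 452 - 3p, supply qs = 4p - 164.
Setting them equal: 452 - 3p = 4p - 164 → 616 = 7p, so p = 88 and q = 188.
Expenditure moves from 83×203 = 16849 to 88×188 = 16544; change = -305.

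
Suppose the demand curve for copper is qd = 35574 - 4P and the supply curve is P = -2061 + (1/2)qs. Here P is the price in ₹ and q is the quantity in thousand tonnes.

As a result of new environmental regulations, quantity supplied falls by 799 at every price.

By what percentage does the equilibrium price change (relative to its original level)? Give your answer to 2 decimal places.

+2.54

Initially, 35574 - 4P = 2P + 4122, so 31452 = 6P and P = 5242, q = 14606.
The shock moves the curves to qd = 35574 - 4P and qs = 2P + 3323.
Setting them equal: 35574 - 4P = 2P + 3323 → 32251 = 6P, so P = 32251/6 ≈ 5375.1667 and q = 42220/3 ≈ 14073.3333.
%ΔP = (5375.1667 − 5242) / 5242 × 100 = +2.54%.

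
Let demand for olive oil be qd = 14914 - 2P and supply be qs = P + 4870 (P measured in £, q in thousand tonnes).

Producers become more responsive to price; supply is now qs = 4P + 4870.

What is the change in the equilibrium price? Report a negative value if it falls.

-1674

Before the shock: 14914 - 2P = P + 4870 ⇒ 10044 = 3P ⇒ P = 3348, q = 8218.
The shock moves the curves to qd = 14914 - 2P and qs = 4P + 4870.
Setting them equal: 14914 - 2P = 4P + 4870 → 10044 = 6P, so P = 1674 and q = 11566.
ΔP = 1674 − 3348 = -1674.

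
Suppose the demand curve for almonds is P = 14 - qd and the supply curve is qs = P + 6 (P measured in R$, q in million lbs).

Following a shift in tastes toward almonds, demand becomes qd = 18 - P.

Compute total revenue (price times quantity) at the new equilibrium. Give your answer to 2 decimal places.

Solve the original market: 14 - P = P + 6, hence P = 4 and q = 10.
With the change applied: demand qd = 18 - P, supply qs = P + 6.
Clearing the new market: 18 - P = P + 6, so P = 6 and q = 12.
New expenditure = 6 × 12 = 72.00.

72.00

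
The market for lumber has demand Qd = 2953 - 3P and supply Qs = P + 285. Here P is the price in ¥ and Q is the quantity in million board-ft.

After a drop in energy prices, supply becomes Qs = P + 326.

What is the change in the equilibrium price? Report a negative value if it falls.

Original equilibrium: 2953 - 3P = P + 285 gives 2668 = 4P, so P = 667 and Q = 952.
After the shift, demand is Qd = 2953 - 3P and supply is Qs = P + 326.
Equate the new curves: 2953 - 3P = P + 326, giving 2627 = 4P, P = 656.75, Q = 982.75.
ΔP = 656.75 − 667 = -10.25.

-10.25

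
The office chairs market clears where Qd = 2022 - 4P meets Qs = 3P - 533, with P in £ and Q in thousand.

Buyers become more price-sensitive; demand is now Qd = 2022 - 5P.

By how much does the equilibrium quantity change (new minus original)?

-136.875

Initially, 2022 - 4P = 3P - 533, so 2555 = 7P and P = 365, Q = 562.
With the change applied: demand Qd = 2022 - 5P, supply Qs = 3P - 533.
New equilibrium: 2022 - 5P = 3P - 533 ⇒ 2555 = 8P ⇒ P = 319.375, Q = 425.125.
ΔQ = 425.125 − 562 = -136.875.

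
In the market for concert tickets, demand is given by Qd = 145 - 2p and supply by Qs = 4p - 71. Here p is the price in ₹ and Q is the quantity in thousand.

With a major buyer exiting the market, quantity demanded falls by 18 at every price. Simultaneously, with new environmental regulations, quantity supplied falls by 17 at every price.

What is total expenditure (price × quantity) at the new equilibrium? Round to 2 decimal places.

Original equilibrium: 145 - 2p = 4p - 71 gives 216 = 6p, so p = 36 and Q = 73.
With the change applied: demand Qd = 127 - 2p, supply Qs = 4p - 88.
Equate the new curves: 127 - 2p = 4p - 88, giving 215 = 6p, p = 215/6 ≈ 35.8333, Q = 166/3 ≈ 55.3333.
New expenditure = 35.8333 × 55.3333 = 1982.78.

1982.78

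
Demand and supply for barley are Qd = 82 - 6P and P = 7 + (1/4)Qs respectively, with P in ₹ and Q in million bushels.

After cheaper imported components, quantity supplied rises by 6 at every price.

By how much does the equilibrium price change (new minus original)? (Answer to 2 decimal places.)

-0.60

Before the shock: 82 - 6P = 4P - 28 ⇒ 110 = 10P ⇒ P = 11, Q = 16.
After the shift, demand is Qd = 82 - 6P and supply is Qs = 4P - 22.
Equate the new curves: 82 - 6P = 4P - 22, giving 104 = 10P, P = 10.4, Q = 19.6.
ΔP = 10.4 − 11 = -0.60.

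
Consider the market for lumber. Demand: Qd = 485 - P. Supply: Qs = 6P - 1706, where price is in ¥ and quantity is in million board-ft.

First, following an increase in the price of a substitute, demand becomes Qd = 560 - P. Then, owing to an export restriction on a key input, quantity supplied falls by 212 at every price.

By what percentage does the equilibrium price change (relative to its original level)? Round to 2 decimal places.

Initially, 485 - P = 6P - 1706, so 2191 = 7P and P = 313, Q = 172.
The shock moves the curves to Qd = 560 - P and Qs = 6P - 1918.
New equilibrium: 560 - P = 6P - 1918 ⇒ 2478 = 7P ⇒ P = 354, Q = 206.
%ΔP = (354 − 313) / 313 × 100 = +13.10%.

+13.10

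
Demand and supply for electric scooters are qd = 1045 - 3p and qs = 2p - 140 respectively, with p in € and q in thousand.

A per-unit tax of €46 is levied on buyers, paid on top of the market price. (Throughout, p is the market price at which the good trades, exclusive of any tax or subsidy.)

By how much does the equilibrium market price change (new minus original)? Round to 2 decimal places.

Solve the original market: 1045 - 3p = 2p - 140, hence p = 237 and q = 334.
Since buyers pay the price plus the tax, the effective demand curve becomes qd = 907 - 3p.
New equilibrium: 907 - 3p = 2p - 140 ⇒ 1047 = 5p ⇒ p = 209.4, q = 278.8.
Δp = 209.4 − 237 = -27.60.

-27.60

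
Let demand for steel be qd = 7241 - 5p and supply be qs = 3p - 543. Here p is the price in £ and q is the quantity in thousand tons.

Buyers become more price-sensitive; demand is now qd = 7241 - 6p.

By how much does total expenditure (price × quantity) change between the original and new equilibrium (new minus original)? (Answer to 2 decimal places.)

Initially, 7241 - 5p = 3p - 543, so 7784 = 8p and p = 973, q = 2376.
With the change applied: demand qd = 7241 - 6p, supply qs = 3p - 543.
Setting them equal: 7241 - 6p = 3p - 543 → 7784 = 9p, so p = 7784/9 ≈ 864.8889 and q = 6155/3 ≈ 2051.6667.
Expenditure moves from 973×2376 = 2311848 to 864.8889×2051.6667 = 1774463.7037; change = -537384.30.

-537384.30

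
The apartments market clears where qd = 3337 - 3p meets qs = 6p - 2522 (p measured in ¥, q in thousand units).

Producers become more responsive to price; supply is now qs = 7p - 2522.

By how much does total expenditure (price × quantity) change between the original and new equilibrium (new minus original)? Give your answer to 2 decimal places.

+24327.87

Before the shock: 3337 - 3p = 6p - 2522 ⇒ 5859 = 9p ⇒ p = 651, q = 1384.
The new curves are qd = 3337 - 3p (demand) and qs = 7p - 2522 (supply).
Equate the new curves: 3337 - 3p = 7p - 2522, giving 5859 = 10p, p = 585.9, q = 1579.3.
Expenditure moves from 651×1384 = 900984 to 585.9×1579.3 = 925311.87; change = +24327.87.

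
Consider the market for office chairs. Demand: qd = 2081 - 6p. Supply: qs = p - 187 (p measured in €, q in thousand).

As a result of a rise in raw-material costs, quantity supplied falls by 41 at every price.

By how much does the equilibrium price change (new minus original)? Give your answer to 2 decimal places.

Original equilibrium: 2081 - 6p = p - 187 gives 2268 = 7p, so p = 324 and q = 137.
After the shift, demand is qd = 2081 - 6p and supply is qs = p - 228.
Setting them equal: 2081 - 6p = p - 228 → 2309 = 7p, so p = 2309/7 ≈ 329.8571 and q = 713/7 ≈ 101.8571.
Δp = 329.8571 − 324 = +5.86.

+5.86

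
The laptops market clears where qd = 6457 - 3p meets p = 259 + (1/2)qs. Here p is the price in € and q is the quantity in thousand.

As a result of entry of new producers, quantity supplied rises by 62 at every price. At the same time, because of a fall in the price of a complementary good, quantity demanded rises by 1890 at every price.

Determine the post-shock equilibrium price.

Solve the original market: 6457 - 3p = 2p - 518, hence p = 1395 and q = 2272.
The shock moves the curves to qd = 8347 - 3p and qs = 2p - 456.
Setting them equal: 8347 - 3p = 2p - 456 → 8803 = 5p, so p = 1760.6 and q = 3065.2.

1760.6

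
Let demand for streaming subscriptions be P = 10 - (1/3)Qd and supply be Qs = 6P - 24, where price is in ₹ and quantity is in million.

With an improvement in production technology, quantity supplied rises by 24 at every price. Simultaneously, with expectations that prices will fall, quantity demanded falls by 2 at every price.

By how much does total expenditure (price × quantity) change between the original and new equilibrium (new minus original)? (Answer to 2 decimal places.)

-13.93

Initially, 30 - 3P = 6P - 24, so 54 = 9P and P = 6, Q = 12.
The shock moves the curves to Qd = 28 - 3P and Qs = 6P.
Equate the new curves: 28 - 3P = 6P, giving 28 = 9P, P = 28/9 ≈ 3.1111, Q = 56/3 ≈ 18.6667.
Expenditure moves from 6×12 = 72 to 3.1111×18.6667 = 58.0741; change = -13.93.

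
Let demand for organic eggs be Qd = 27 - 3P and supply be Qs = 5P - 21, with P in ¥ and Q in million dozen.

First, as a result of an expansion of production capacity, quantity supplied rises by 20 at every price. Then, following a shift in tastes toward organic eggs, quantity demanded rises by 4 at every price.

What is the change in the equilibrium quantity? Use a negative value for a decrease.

+10

Initially, 27 - 3P = 5P - 21, so 48 = 8P and P = 6, Q = 9.
With the change applied: demand Qd = 31 - 3P, supply Qs = 5P - 1.
Equate the new curves: 31 - 3P = 5P - 1, giving 32 = 8P, P = 4, Q = 19.
ΔQ = 19 − 9 = +10.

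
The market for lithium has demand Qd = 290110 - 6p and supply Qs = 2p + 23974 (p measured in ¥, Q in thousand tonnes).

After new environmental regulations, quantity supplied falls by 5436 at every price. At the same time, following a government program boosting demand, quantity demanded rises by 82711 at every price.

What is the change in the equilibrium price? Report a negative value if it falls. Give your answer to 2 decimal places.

Before the shock: 290110 - 6p = 2p + 23974 ⇒ 266136 = 8p ⇒ p = 33267, Q = 90508.
The shock moves the curves to Qd = 372821 - 6p and Qs = 2p + 18538.
Setting them equal: 372821 - 6p = 2p + 18538 → 354283 = 8p, so p = 44285.375 and Q = 107108.75.
Δp = 44285.375 − 33267 = +11018.38.

+11018.38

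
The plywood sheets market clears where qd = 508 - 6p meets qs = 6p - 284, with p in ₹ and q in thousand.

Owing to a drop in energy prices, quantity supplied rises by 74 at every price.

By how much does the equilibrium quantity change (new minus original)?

Initially, 508 - 6p = 6p - 284, so 792 = 12p and p = 66, q = 112.
With the change applied: demand qd = 508 - 6p, supply qs = 6p - 210.
Clearing the new market: 508 - 6p = 6p - 210, so p = 359/6 ≈ 59.8333 and q = 149.
Δq = 149 − 112 = +37.

+37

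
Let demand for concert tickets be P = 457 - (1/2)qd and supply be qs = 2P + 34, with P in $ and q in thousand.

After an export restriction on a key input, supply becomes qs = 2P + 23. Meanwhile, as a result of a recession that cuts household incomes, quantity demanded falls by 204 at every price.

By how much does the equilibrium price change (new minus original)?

-48.25

Solve the original market: 914 - 2P = 2P + 34, hence P = 220 and q = 474.
The new curves are qd = 710 - 2P (demand) and qs = 2P + 23 (supply).
Equate the new curves: 710 - 2P = 2P + 23, giving 687 = 4P, P = 171.75, q = 366.5.
ΔP = 171.75 − 220 = -48.25.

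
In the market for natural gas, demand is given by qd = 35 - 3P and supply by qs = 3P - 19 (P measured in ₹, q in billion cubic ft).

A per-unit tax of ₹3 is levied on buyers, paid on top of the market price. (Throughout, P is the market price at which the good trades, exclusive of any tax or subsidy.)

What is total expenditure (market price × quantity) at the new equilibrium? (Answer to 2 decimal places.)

Original equilibrium: 35 - 3P = 3P - 19 gives 54 = 6P, so P = 9 and q = 8.
Since buyers pay the price plus the tax, the effective demand curve becomes qd = 26 - 3P.
New equilibrium: 26 - 3P = 3P - 19 ⇒ 45 = 6P ⇒ P = 7.5, q = 3.5.
New expenditure = 7.5 × 3.5 = 26.25.

26.25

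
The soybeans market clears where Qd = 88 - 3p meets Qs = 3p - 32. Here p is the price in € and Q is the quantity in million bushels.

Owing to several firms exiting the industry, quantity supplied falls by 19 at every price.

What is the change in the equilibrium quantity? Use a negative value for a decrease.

-9.5

Before the shock: 88 - 3p = 3p - 32 ⇒ 120 = 6p ⇒ p = 20, Q = 28.
With the change applied: demand Qd = 88 - 3p, supply Qs = 3p - 51.
Clearing the new market: 88 - 3p = 3p - 51, so p = 139/6 ≈ 23.1667 and Q = 18.5.
ΔQ = 18.5 − 28 = -9.5.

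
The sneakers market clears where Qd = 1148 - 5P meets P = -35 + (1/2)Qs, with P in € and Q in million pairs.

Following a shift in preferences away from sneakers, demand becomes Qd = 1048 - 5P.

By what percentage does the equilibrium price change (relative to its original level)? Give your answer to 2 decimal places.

-9.28

Solve the original market: 1148 - 5P = 2P + 70, hence P = 154 and Q = 378.
The shock moves the curves to Qd = 1048 - 5P and Qs = 2P + 70.
Clearing the new market: 1048 - 5P = 2P + 70, so P = 978/7 ≈ 139.7143 and Q = 2446/7 ≈ 349.4286.
%ΔP = (139.7143 − 154) / 154 × 100 = -9.28%.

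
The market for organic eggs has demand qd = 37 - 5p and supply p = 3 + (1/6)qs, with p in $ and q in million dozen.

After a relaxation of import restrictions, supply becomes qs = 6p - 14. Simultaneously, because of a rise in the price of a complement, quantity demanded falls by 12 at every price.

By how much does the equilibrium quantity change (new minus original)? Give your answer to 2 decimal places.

-4.73

Before the shock: 37 - 5p = 6p - 18 ⇒ 55 = 11p ⇒ p = 5, q = 12.
With the change applied: demand qd = 25 - 5p, supply qs = 6p - 14.
Setting them equal: 25 - 5p = 6p - 14 → 39 = 11p, so p = 39/11 ≈ 3.5455 and q = 80/11 ≈ 7.2727.
Δq = 7.2727 − 12 = -4.73.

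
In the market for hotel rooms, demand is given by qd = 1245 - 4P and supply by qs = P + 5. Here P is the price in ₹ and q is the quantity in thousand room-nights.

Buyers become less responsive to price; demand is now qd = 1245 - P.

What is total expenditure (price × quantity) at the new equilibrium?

Before the shock: 1245 - 4P = P + 5 ⇒ 1240 = 5P ⇒ P = 248, q = 253.
The shock moves the curves to qd = 1245 - P and qs = P + 5.
Setting them equal: 1245 - P = P + 5 → 1240 = 2P, so P = 620 and q = 625.
New expenditure = 620 × 625 = 387500.

387500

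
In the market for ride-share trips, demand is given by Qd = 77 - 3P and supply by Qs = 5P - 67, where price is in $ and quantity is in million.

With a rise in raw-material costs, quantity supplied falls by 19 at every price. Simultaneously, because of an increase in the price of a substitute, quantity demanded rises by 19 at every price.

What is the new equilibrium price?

22.75

Before the shock: 77 - 3P = 5P - 67 ⇒ 144 = 8P ⇒ P = 18, Q = 23.
The new curves are Qd = 96 - 3P (demand) and Qs = 5P - 86 (supply).
Equate the new curves: 96 - 3P = 5P - 86, giving 182 = 8P, P = 22.75, Q = 27.75.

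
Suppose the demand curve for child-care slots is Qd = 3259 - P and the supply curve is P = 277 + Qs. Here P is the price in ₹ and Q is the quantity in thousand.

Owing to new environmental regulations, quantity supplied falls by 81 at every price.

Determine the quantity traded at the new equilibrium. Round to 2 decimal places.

Original equilibrium: 3259 - P = P - 277 gives 3536 = 2P, so P = 1768 and Q = 1491.
The shock moves the curves to Qd = 3259 - P and Qs = P - 358.
Equate the new curves: 3259 - P = P - 358, giving 3617 = 2P, P = 1808.5, Q = 1450.5.

1450.50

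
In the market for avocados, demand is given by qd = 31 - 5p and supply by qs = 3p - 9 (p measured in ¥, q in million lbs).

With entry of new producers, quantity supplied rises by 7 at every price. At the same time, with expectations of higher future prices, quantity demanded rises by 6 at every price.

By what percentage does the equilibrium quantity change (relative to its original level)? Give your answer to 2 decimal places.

+110.42

Original equilibrium: 31 - 5p = 3p - 9 gives 40 = 8p, so p = 5 and q = 6.
The new curves are qd = 37 - 5p (demand) and qs = 3p - 2 (supply).
Equate the new curves: 37 - 5p = 3p - 2, giving 39 = 8p, p = 4.875, q = 12.625.
%Δq = (12.625 − 6) / 6 × 100 = +110.42%.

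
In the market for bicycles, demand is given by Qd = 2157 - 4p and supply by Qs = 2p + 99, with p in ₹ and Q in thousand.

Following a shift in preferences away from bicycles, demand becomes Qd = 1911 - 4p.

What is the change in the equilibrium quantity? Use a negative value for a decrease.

-82

Original equilibrium: 2157 - 4p = 2p + 99 gives 2058 = 6p, so p = 343 and Q = 785.
After the shift, demand is Qd = 1911 - 4p and supply is Qs = 2p + 99.
Setting them equal: 1911 - 4p = 2p + 99 → 1812 = 6p, so p = 302 and Q = 703.
ΔQ = 703 − 785 = -82.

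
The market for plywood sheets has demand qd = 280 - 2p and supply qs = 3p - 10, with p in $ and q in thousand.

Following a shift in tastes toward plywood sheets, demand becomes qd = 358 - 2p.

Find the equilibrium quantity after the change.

Initially, 280 - 2p = 3p - 10, so 290 = 5p and p = 58, q = 164.
The shock moves the curves to qd = 358 - 2p and qs = 3p - 10.
Clearing the new market: 358 - 2p = 3p - 10, so p = 73.6 and q = 210.8.

210.8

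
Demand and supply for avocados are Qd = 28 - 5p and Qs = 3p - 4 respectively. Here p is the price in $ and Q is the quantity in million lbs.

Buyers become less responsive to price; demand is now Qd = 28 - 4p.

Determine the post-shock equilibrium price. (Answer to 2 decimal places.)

4.57

Original equilibrium: 28 - 5p = 3p - 4 gives 32 = 8p, so p = 4 and Q = 8.
The new curves are Qd = 28 - 4p (demand) and Qs = 3p - 4 (supply).
Setting them equal: 28 - 4p = 3p - 4 → 32 = 7p, so p = 32/7 ≈ 4.5714 and Q = 68/7 ≈ 9.7143.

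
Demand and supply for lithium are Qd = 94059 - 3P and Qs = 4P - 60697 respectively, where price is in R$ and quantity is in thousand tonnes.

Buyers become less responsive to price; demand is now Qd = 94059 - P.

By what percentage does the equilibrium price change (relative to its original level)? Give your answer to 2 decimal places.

+40.00

Before the shock: 94059 - 3P = 4P - 60697 ⇒ 154756 = 7P ⇒ P = 22108, Q = 27735.
The shock moves the curves to Qd = 94059 - P and Qs = 4P - 60697.
Equate the new curves: 94059 - P = 4P - 60697, giving 154756 = 5P, P = 30951.2, Q = 63107.8.
%ΔP = (30951.2 − 22108) / 22108 × 100 = +40.00%.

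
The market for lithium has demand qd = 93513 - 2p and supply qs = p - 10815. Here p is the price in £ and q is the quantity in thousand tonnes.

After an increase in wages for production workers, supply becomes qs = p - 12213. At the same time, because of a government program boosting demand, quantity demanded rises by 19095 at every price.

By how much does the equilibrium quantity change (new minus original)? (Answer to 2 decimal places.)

Initially, 93513 - 2p = p - 10815, so 104328 = 3p and p = 34776, q = 23961.
The shock moves the curves to qd = 112608 - 2p and qs = p - 12213.
Clearing the new market: 112608 - 2p = p - 12213, so p = 41607 and q = 29394.
Δq = 29394 − 23961 = +5433.00.

+5433.00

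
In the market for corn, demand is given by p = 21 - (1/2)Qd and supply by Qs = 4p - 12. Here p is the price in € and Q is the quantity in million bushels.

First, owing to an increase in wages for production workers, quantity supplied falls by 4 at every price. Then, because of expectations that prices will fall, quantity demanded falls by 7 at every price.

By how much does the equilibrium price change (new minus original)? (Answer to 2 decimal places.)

Original equilibrium: 42 - 2p = 4p - 12 gives 54 = 6p, so p = 9 and Q = 24.
The new curves are Qd = 35 - 2p (demand) and Qs = 4p - 16 (supply).
Equate the new curves: 35 - 2p = 4p - 16, giving 51 = 6p, p = 8.5, Q = 18.
Δp = 8.5 − 9 = -0.50.

-0.50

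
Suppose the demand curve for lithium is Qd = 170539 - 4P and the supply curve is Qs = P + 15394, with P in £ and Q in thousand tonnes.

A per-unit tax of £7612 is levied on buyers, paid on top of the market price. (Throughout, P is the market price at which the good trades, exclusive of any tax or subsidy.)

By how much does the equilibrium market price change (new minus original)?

-6089.6

Original equilibrium: 170539 - 4P = P + 15394 gives 155145 = 5P, so P = 31029 and Q = 46423.
Since buyers pay the price plus the tax, the effective demand curve becomes Qd = 140091 - 4P.
Equate the new curves: 140091 - 4P = P + 15394, giving 124697 = 5P, P = 24939.4, Q = 40333.4.
ΔP = 24939.4 − 31029 = -6089.6.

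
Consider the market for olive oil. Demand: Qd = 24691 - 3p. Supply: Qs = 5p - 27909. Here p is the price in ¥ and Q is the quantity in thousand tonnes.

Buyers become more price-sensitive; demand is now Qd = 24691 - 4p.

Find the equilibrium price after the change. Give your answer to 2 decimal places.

5844.44

Initially, 24691 - 3p = 5p - 27909, so 52600 = 8p and p = 6575, Q = 4966.
With the change applied: demand Qd = 24691 - 4p, supply Qs = 5p - 27909.
Equate the new curves: 24691 - 4p = 5p - 27909, giving 52600 = 9p, p = 52600/9 ≈ 5844.4444, Q = 11819/9 ≈ 1313.2222.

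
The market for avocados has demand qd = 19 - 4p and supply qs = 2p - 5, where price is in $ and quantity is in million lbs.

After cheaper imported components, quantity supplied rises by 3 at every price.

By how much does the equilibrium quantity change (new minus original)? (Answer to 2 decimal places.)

Original equilibrium: 19 - 4p = 2p - 5 gives 24 = 6p, so p = 4 and q = 3.
The shock moves the curves to qd = 19 - 4p and qs = 2p - 2.
Setting them equal: 19 - 4p = 2p - 2 → 21 = 6p, so p = 3.5 and q = 5.
Δq = 5 − 3 = +2.00.

+2.00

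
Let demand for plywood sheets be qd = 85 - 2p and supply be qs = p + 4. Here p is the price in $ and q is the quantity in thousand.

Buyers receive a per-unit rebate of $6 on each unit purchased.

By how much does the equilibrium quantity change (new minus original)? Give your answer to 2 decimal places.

+4.00

Initially, 85 - 2p = p + 4, so 81 = 3p and p = 27, q = 31.
Since buyers' out-of-pocket price is the market price minus the rebate, the effective demand curve becomes qd = 97 - 2p.
Setting them equal: 97 - 2p = p + 4 → 93 = 3p, so p = 31 and q = 35.
Δq = 35 − 31 = +4.00.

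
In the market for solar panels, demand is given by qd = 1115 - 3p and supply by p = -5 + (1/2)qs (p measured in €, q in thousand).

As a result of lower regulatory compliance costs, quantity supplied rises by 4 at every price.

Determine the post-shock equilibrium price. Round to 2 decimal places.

Solve the original market: 1115 - 3p = 2p + 10, hence p = 221 and q = 452.
After the shift, demand is qd = 1115 - 3p and supply is qs = 2p + 14.
Clearing the new market: 1115 - 3p = 2p + 14, so p = 220.2 and q = 454.4.

220.20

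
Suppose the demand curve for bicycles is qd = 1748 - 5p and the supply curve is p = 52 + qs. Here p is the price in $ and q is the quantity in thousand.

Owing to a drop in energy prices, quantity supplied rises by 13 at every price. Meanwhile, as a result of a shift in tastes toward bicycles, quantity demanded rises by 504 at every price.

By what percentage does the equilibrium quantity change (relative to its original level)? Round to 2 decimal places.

Solve the original market: 1748 - 5p = p - 52, hence p = 300 and q = 248.
After the shift, demand is qd = 2252 - 5p and supply is qs = p - 39.
Setting them equal: 2252 - 5p = p - 39 → 2291 = 6p, so p = 2291/6 ≈ 381.8333 and q = 2057/6 ≈ 342.8333.
%Δq = (342.8333 − 248) / 248 × 100 = +38.24%.

+38.24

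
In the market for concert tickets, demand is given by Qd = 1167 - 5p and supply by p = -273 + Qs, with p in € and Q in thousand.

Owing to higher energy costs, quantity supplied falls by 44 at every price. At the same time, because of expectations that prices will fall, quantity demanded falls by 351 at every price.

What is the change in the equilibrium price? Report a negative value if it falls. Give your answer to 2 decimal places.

Initially, 1167 - 5p = p + 273, so 894 = 6p and p = 149, Q = 422.
The new curves are Qd = 816 - 5p (demand) and Qs = p + 229 (supply).
Clearing the new market: 816 - 5p = p + 229, so p = 587/6 ≈ 97.8333 and Q = 1961/6 ≈ 326.8333.
Δp = 97.8333 − 149 = -51.17.

-51.17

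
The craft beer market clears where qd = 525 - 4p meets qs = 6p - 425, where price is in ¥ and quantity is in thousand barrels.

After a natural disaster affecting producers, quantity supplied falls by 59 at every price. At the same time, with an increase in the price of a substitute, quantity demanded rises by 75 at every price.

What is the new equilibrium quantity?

166.4

Initially, 525 - 4p = 6p - 425, so 950 = 10p and p = 95, q = 145.
After the shift, demand is qd = 600 - 4p and supply is qs = 6p - 484.
New equilibrium: 600 - 4p = 6p - 484 ⇒ 1084 = 10p ⇒ p = 108.4, q = 166.4.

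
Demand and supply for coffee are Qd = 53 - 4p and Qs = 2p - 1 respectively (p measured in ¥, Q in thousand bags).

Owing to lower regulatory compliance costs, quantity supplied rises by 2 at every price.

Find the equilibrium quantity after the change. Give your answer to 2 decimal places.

18.33

Before the shock: 53 - 4p = 2p - 1 ⇒ 54 = 6p ⇒ p = 9, Q = 17.
After the shift, demand is Qd = 53 - 4p and supply is Qs = 2p + 1.
Setting them equal: 53 - 4p = 2p + 1 → 52 = 6p, so p = 26/3 ≈ 8.6667 and Q = 55/3 ≈ 18.3333.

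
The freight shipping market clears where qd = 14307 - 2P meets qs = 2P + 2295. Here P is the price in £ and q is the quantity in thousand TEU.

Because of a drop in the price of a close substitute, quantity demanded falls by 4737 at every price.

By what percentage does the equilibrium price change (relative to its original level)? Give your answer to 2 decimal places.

Initially, 14307 - 2P = 2P + 2295, so 12012 = 4P and P = 3003, q = 8301.
After the shift, demand is qd = 9570 - 2P and supply is qs = 2P + 2295.
New equilibrium: 9570 - 2P = 2P + 2295 ⇒ 7275 = 4P ⇒ P = 1818.75, q = 5932.5.
%ΔP = (1818.75 − 3003) / 3003 × 100 = -39.44%.

-39.44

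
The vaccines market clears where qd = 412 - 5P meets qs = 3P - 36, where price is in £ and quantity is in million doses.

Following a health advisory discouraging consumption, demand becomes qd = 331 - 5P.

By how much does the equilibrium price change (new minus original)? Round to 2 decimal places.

-10.13

Original equilibrium: 412 - 5P = 3P - 36 gives 448 = 8P, so P = 56 and q = 132.
With the change applied: demand qd = 331 - 5P, supply qs = 3P - 36.
Setting them equal: 331 - 5P = 3P - 36 → 367 = 8P, so P = 45.875 and q = 101.625.
ΔP = 45.875 − 56 = -10.13.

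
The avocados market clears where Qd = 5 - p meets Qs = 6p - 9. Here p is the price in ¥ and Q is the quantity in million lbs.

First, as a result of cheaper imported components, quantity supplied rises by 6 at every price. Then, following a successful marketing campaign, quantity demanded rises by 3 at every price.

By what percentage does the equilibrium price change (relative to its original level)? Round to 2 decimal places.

Initially, 5 - p = 6p - 9, so 14 = 7p and p = 2, Q = 3.
The shock moves the curves to Qd = 8 - p and Qs = 6p - 3.
Setting them equal: 8 - p = 6p - 3 → 11 = 7p, so p = 11/7 ≈ 1.5714 and Q = 45/7 ≈ 6.4286.
%Δp = (1.5714 − 2) / 2 × 100 = -21.43%.

-21.43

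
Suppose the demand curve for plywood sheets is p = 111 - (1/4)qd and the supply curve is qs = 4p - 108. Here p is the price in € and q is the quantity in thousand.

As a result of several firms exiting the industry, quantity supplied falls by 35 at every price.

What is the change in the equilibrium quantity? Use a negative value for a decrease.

-17.5

Solve the original market: 444 - 4p = 4p - 108, hence p = 69 and q = 168.
With the change applied: demand qd = 444 - 4p, supply qs = 4p - 143.
Setting them equal: 444 - 4p = 4p - 143 → 587 = 8p, so p = 73.375 and q = 150.5.
Δq = 150.5 − 168 = -17.5.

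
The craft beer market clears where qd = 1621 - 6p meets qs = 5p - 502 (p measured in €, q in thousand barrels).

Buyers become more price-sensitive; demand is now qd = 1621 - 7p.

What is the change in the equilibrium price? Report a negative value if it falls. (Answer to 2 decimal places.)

Initially, 1621 - 6p = 5p - 502, so 2123 = 11p and p = 193, q = 463.
With the change applied: demand qd = 1621 - 7p, supply qs = 5p - 502.
Equate the new curves: 1621 - 7p = 5p - 502, giving 2123 = 12p, p = 2123/12 ≈ 176.9167, q = 4591/12 ≈ 382.5833.
Δp = 176.9167 − 193 = -16.08.

-16.08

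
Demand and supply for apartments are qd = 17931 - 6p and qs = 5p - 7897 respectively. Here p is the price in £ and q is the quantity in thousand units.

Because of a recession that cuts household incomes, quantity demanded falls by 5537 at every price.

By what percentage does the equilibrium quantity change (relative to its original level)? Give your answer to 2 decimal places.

Original equilibrium: 17931 - 6p = 5p - 7897 gives 25828 = 11p, so p = 2348 and q = 3843.
The shock moves the curves to qd = 12394 - 6p and qs = 5p - 7897.
Setting them equal: 12394 - 6p = 5p - 7897 → 20291 = 11p, so p = 20291/11 ≈ 1844.6364 and q = 14588/11 ≈ 1326.1818.
%Δq = (1326.1818 − 3843) / 3843 × 100 = -65.49%.

-65.49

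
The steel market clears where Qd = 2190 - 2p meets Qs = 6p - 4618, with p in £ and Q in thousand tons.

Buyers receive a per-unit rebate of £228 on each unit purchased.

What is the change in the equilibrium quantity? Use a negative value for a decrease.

+342

Original equilibrium: 2190 - 2p = 6p - 4618 gives 6808 = 8p, so p = 851 and Q = 488.
Since buyers' out-of-pocket price is the market price minus the rebate, the effective demand curve becomes Qd = 2646 - 2p.
Equate the new curves: 2646 - 2p = 6p - 4618, giving 7264 = 8p, p = 908, Q = 830.
ΔQ = 830 − 488 = +342.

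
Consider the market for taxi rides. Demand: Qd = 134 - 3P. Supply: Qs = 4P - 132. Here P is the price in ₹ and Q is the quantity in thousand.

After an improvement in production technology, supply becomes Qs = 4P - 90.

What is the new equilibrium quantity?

Initially, 134 - 3P = 4P - 132, so 266 = 7P and P = 38, Q = 20.
With the change applied: demand Qd = 134 - 3P, supply Qs = 4P - 90.
Setting them equal: 134 - 3P = 4P - 90 → 224 = 7P, so P = 32 and Q = 38.

38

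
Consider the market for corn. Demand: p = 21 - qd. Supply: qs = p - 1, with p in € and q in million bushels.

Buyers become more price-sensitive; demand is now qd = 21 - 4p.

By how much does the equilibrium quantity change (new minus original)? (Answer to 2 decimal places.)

-6.60

Original equilibrium: 21 - p = p - 1 gives 22 = 2p, so p = 11 and q = 10.
With the change applied: demand qd = 21 - 4p, supply qs = p - 1.
New equilibrium: 21 - 4p = p - 1 ⇒ 22 = 5p ⇒ p = 4.4, q = 3.4.
Δq = 3.4 − 10 = -6.60.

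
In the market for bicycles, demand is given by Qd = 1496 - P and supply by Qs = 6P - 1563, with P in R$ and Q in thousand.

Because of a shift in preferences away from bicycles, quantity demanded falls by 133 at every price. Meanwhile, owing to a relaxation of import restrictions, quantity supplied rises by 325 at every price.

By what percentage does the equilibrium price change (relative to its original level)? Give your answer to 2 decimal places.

-14.97

Initially, 1496 - P = 6P - 1563, so 3059 = 7P and P = 437, Q = 1059.
After the shift, demand is Qd = 1363 - P and supply is Qs = 6P - 1238.
Setting them equal: 1363 - P = 6P - 1238 → 2601 = 7P, so P = 2601/7 ≈ 371.5714 and Q = 6940/7 ≈ 991.4286.
%ΔP = (371.5714 − 437) / 437 × 100 = -14.97%.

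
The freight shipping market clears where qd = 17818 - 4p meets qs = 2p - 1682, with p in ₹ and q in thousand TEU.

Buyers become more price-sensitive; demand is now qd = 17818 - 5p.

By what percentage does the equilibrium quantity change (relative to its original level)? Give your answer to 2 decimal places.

Before the shock: 17818 - 4p = 2p - 1682 ⇒ 19500 = 6p ⇒ p = 3250, q = 4818.
The shock moves the curves to qd = 17818 - 5p and qs = 2p - 1682.
Equate the new curves: 17818 - 5p = 2p - 1682, giving 19500 = 7p, p = 19500/7 ≈ 2785.7143, q = 27226/7 ≈ 3889.4286.
%Δq = (3889.4286 − 4818) / 4818 × 100 = -19.27%.

-19.27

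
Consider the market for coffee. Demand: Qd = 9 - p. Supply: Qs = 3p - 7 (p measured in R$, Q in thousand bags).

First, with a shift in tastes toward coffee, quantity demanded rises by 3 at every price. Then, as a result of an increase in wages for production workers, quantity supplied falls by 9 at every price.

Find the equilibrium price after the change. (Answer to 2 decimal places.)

7.00

Solve the original market: 9 - p = 3p - 7, hence p = 4 and Q = 5.
After the shift, demand is Qd = 12 - p and supply is Qs = 3p - 16.
Setting them equal: 12 - p = 3p - 16 → 28 = 4p, so p = 7 and Q = 5.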